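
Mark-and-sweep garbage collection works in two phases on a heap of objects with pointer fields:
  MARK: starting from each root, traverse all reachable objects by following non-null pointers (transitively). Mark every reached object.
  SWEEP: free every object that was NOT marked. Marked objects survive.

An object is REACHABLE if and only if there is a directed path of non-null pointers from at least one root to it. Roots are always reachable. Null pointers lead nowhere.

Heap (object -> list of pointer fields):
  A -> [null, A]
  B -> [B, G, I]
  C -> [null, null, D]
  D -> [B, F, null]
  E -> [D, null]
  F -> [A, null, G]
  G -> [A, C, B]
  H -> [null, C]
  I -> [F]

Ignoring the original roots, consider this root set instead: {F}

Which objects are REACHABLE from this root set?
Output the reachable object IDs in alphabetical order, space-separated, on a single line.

Roots: F
Mark F: refs=A null G, marked=F
Mark A: refs=null A, marked=A F
Mark G: refs=A C B, marked=A F G
Mark C: refs=null null D, marked=A C F G
Mark B: refs=B G I, marked=A B C F G
Mark D: refs=B F null, marked=A B C D F G
Mark I: refs=F, marked=A B C D F G I
Unmarked (collected): E H

Answer: A B C D F G I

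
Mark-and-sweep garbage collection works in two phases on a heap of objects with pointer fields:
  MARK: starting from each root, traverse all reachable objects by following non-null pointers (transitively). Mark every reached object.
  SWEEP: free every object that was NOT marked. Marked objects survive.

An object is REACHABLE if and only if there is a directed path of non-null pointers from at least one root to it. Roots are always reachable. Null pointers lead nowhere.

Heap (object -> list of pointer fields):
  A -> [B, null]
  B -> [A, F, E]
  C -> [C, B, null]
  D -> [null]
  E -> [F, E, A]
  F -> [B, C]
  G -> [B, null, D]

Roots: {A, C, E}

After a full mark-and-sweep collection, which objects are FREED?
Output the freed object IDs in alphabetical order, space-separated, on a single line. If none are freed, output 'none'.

Answer: D G

Derivation:
Roots: A C E
Mark A: refs=B null, marked=A
Mark C: refs=C B null, marked=A C
Mark E: refs=F E A, marked=A C E
Mark B: refs=A F E, marked=A B C E
Mark F: refs=B C, marked=A B C E F
Unmarked (collected): D G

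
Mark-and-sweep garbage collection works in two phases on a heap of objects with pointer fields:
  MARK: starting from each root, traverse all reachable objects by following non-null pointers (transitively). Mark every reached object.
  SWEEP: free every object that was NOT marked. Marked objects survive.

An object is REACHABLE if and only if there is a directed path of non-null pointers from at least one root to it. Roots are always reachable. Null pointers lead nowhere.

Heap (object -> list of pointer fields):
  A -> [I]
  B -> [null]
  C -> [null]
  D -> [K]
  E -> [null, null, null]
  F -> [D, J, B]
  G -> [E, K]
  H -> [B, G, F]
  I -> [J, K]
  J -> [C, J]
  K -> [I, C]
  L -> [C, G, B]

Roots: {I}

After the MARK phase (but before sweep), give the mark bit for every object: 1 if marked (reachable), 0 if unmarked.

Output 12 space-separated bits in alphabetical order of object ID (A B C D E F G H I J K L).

Answer: 0 0 1 0 0 0 0 0 1 1 1 0

Derivation:
Roots: I
Mark I: refs=J K, marked=I
Mark J: refs=C J, marked=I J
Mark K: refs=I C, marked=I J K
Mark C: refs=null, marked=C I J K
Unmarked (collected): A B D E F G H L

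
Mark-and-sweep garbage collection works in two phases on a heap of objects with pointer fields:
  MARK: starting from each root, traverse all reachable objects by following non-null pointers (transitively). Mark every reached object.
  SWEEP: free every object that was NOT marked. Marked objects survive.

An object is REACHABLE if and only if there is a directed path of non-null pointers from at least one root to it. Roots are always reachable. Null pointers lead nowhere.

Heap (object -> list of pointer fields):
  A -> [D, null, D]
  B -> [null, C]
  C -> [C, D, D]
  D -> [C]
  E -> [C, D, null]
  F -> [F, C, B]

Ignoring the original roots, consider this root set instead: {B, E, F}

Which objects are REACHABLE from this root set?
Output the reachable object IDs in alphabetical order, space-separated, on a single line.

Answer: B C D E F

Derivation:
Roots: B E F
Mark B: refs=null C, marked=B
Mark E: refs=C D null, marked=B E
Mark F: refs=F C B, marked=B E F
Mark C: refs=C D D, marked=B C E F
Mark D: refs=C, marked=B C D E F
Unmarked (collected): A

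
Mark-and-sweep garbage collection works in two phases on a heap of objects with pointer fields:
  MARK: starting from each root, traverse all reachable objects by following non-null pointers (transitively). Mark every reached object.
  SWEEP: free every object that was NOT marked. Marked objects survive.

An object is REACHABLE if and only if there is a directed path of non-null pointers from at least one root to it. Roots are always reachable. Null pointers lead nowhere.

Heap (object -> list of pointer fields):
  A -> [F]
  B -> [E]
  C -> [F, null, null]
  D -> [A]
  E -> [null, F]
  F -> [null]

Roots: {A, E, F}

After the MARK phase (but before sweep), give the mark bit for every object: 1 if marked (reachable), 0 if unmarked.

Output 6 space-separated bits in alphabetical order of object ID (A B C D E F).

Roots: A E F
Mark A: refs=F, marked=A
Mark E: refs=null F, marked=A E
Mark F: refs=null, marked=A E F
Unmarked (collected): B C D

Answer: 1 0 0 0 1 1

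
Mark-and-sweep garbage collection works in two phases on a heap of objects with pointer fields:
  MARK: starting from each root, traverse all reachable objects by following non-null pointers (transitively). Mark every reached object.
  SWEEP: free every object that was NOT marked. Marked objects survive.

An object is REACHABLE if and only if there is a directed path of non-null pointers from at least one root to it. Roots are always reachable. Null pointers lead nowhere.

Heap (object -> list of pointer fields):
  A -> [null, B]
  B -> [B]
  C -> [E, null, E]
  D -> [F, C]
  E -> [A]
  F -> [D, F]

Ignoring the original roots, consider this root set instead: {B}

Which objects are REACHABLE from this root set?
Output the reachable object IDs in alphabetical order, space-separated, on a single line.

Roots: B
Mark B: refs=B, marked=B
Unmarked (collected): A C D E F

Answer: B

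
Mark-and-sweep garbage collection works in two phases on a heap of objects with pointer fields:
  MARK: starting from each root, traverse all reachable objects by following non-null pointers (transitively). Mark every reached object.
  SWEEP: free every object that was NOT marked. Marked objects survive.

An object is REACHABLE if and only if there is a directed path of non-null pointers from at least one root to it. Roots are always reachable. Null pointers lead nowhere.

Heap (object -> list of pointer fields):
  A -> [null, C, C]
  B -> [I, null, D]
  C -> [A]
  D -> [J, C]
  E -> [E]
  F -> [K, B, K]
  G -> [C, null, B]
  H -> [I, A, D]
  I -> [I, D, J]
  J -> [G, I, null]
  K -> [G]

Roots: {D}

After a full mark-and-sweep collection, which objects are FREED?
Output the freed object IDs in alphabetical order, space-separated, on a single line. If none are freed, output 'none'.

Answer: E F H K

Derivation:
Roots: D
Mark D: refs=J C, marked=D
Mark J: refs=G I null, marked=D J
Mark C: refs=A, marked=C D J
Mark G: refs=C null B, marked=C D G J
Mark I: refs=I D J, marked=C D G I J
Mark A: refs=null C C, marked=A C D G I J
Mark B: refs=I null D, marked=A B C D G I J
Unmarked (collected): E F H K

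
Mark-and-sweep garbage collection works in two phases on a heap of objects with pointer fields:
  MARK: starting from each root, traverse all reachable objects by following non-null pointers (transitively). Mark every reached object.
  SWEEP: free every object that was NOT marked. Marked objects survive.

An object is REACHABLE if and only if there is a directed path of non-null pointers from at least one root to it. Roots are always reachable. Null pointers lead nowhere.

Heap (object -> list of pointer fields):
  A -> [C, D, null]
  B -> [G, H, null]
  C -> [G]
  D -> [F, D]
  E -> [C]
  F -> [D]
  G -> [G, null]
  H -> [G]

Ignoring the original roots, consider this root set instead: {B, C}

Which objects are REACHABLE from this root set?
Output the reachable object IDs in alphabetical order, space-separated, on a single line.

Roots: B C
Mark B: refs=G H null, marked=B
Mark C: refs=G, marked=B C
Mark G: refs=G null, marked=B C G
Mark H: refs=G, marked=B C G H
Unmarked (collected): A D E F

Answer: B C G H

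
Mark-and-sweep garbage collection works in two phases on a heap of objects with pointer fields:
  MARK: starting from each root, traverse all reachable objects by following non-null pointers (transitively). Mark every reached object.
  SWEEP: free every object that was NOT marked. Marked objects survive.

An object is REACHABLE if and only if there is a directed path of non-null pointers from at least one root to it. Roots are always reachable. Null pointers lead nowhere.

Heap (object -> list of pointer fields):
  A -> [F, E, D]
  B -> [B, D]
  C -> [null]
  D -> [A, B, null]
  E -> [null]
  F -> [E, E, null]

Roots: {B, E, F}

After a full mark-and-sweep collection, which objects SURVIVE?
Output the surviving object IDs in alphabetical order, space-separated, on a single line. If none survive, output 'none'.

Roots: B E F
Mark B: refs=B D, marked=B
Mark E: refs=null, marked=B E
Mark F: refs=E E null, marked=B E F
Mark D: refs=A B null, marked=B D E F
Mark A: refs=F E D, marked=A B D E F
Unmarked (collected): C

Answer: A B D E F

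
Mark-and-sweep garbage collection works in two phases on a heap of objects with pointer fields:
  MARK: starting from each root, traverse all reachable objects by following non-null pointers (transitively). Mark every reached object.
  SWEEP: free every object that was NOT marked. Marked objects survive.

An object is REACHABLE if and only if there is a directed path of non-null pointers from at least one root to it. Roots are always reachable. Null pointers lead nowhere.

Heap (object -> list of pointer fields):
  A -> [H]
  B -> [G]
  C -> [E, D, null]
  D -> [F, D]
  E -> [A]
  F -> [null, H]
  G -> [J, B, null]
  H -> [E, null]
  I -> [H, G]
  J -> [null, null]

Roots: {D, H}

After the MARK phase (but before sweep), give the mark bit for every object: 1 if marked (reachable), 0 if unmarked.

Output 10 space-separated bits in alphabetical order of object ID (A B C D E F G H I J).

Answer: 1 0 0 1 1 1 0 1 0 0

Derivation:
Roots: D H
Mark D: refs=F D, marked=D
Mark H: refs=E null, marked=D H
Mark F: refs=null H, marked=D F H
Mark E: refs=A, marked=D E F H
Mark A: refs=H, marked=A D E F H
Unmarked (collected): B C G I J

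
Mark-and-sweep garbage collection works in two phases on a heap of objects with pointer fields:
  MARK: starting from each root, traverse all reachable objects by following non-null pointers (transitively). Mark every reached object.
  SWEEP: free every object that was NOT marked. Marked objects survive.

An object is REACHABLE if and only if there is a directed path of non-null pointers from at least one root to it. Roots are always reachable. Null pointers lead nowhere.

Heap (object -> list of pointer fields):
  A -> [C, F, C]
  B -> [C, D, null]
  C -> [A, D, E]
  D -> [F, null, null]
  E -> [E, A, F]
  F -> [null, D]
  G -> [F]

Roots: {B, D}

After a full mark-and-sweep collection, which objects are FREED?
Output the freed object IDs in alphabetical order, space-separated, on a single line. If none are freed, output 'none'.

Answer: G

Derivation:
Roots: B D
Mark B: refs=C D null, marked=B
Mark D: refs=F null null, marked=B D
Mark C: refs=A D E, marked=B C D
Mark F: refs=null D, marked=B C D F
Mark A: refs=C F C, marked=A B C D F
Mark E: refs=E A F, marked=A B C D E F
Unmarked (collected): G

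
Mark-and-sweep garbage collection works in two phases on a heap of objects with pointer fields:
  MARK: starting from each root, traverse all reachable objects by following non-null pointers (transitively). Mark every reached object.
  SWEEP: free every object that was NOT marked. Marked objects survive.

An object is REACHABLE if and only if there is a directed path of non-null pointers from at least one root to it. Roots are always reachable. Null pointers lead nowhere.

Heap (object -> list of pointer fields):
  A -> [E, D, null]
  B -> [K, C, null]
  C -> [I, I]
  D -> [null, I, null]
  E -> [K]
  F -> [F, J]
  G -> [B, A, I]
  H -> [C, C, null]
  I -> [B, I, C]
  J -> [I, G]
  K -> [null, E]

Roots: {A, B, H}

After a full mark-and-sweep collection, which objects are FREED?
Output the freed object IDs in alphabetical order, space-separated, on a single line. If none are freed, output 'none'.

Roots: A B H
Mark A: refs=E D null, marked=A
Mark B: refs=K C null, marked=A B
Mark H: refs=C C null, marked=A B H
Mark E: refs=K, marked=A B E H
Mark D: refs=null I null, marked=A B D E H
Mark K: refs=null E, marked=A B D E H K
Mark C: refs=I I, marked=A B C D E H K
Mark I: refs=B I C, marked=A B C D E H I K
Unmarked (collected): F G J

Answer: F G J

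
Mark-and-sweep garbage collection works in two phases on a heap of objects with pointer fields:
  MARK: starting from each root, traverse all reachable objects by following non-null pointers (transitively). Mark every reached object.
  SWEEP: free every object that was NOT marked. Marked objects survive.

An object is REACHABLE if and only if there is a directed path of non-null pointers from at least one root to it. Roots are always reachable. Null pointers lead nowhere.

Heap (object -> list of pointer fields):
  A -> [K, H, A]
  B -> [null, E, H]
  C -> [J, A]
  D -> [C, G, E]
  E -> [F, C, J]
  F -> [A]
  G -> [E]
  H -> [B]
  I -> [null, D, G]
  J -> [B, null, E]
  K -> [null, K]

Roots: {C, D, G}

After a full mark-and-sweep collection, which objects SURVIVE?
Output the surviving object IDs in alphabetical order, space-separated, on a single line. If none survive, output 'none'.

Roots: C D G
Mark C: refs=J A, marked=C
Mark D: refs=C G E, marked=C D
Mark G: refs=E, marked=C D G
Mark J: refs=B null E, marked=C D G J
Mark A: refs=K H A, marked=A C D G J
Mark E: refs=F C J, marked=A C D E G J
Mark B: refs=null E H, marked=A B C D E G J
Mark K: refs=null K, marked=A B C D E G J K
Mark H: refs=B, marked=A B C D E G H J K
Mark F: refs=A, marked=A B C D E F G H J K
Unmarked (collected): I

Answer: A B C D E F G H J K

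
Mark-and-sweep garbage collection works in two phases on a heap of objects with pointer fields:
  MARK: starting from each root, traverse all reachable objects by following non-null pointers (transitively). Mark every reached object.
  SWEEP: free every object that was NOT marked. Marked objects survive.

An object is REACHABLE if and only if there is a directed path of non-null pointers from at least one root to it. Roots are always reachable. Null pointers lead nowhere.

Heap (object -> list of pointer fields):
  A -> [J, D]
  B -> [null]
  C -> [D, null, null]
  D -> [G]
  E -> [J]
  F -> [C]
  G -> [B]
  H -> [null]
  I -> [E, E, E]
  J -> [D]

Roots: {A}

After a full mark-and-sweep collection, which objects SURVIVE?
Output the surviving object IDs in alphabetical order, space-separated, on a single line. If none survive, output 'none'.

Answer: A B D G J

Derivation:
Roots: A
Mark A: refs=J D, marked=A
Mark J: refs=D, marked=A J
Mark D: refs=G, marked=A D J
Mark G: refs=B, marked=A D G J
Mark B: refs=null, marked=A B D G J
Unmarked (collected): C E F H I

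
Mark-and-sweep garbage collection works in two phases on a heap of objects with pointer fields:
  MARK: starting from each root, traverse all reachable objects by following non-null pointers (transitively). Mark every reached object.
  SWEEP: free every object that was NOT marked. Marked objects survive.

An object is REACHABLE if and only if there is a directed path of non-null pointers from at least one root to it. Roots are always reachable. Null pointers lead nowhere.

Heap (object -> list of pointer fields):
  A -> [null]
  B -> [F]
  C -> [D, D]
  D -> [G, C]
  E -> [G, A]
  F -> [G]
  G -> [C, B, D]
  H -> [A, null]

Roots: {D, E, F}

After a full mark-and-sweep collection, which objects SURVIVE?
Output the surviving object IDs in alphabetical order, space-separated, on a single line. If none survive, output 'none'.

Answer: A B C D E F G

Derivation:
Roots: D E F
Mark D: refs=G C, marked=D
Mark E: refs=G A, marked=D E
Mark F: refs=G, marked=D E F
Mark G: refs=C B D, marked=D E F G
Mark C: refs=D D, marked=C D E F G
Mark A: refs=null, marked=A C D E F G
Mark B: refs=F, marked=A B C D E F G
Unmarked (collected): H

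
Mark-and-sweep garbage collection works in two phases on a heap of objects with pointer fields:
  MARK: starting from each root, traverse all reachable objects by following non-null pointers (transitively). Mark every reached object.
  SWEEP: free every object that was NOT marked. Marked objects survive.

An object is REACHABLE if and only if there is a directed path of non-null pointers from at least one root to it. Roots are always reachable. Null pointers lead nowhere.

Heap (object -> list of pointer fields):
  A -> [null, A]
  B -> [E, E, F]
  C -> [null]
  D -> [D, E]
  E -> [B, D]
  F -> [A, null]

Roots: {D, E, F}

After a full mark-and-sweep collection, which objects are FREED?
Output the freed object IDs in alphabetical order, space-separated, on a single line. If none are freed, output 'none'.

Roots: D E F
Mark D: refs=D E, marked=D
Mark E: refs=B D, marked=D E
Mark F: refs=A null, marked=D E F
Mark B: refs=E E F, marked=B D E F
Mark A: refs=null A, marked=A B D E F
Unmarked (collected): C

Answer: C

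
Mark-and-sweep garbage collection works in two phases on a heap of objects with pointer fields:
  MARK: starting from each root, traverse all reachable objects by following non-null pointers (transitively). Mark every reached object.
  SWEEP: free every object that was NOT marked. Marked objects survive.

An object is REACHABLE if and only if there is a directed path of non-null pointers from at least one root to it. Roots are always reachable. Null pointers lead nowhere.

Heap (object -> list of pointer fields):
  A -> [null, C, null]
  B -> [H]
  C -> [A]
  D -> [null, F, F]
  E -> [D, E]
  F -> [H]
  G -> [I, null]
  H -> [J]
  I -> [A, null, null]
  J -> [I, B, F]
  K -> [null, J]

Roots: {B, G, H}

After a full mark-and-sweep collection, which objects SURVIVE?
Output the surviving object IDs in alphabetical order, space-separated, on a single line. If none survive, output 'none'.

Answer: A B C F G H I J

Derivation:
Roots: B G H
Mark B: refs=H, marked=B
Mark G: refs=I null, marked=B G
Mark H: refs=J, marked=B G H
Mark I: refs=A null null, marked=B G H I
Mark J: refs=I B F, marked=B G H I J
Mark A: refs=null C null, marked=A B G H I J
Mark F: refs=H, marked=A B F G H I J
Mark C: refs=A, marked=A B C F G H I J
Unmarked (collected): D E K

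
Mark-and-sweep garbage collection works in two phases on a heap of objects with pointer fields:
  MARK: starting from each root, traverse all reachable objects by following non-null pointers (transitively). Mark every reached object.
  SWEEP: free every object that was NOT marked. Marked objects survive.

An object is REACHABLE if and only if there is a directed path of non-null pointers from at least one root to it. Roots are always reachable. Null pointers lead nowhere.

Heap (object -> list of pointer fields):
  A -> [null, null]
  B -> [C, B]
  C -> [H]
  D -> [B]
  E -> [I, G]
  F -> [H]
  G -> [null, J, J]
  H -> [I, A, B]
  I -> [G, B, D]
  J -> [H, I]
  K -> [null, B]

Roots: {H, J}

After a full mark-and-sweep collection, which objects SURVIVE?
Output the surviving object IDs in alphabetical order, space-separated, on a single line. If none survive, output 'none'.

Answer: A B C D G H I J

Derivation:
Roots: H J
Mark H: refs=I A B, marked=H
Mark J: refs=H I, marked=H J
Mark I: refs=G B D, marked=H I J
Mark A: refs=null null, marked=A H I J
Mark B: refs=C B, marked=A B H I J
Mark G: refs=null J J, marked=A B G H I J
Mark D: refs=B, marked=A B D G H I J
Mark C: refs=H, marked=A B C D G H I J
Unmarked (collected): E F K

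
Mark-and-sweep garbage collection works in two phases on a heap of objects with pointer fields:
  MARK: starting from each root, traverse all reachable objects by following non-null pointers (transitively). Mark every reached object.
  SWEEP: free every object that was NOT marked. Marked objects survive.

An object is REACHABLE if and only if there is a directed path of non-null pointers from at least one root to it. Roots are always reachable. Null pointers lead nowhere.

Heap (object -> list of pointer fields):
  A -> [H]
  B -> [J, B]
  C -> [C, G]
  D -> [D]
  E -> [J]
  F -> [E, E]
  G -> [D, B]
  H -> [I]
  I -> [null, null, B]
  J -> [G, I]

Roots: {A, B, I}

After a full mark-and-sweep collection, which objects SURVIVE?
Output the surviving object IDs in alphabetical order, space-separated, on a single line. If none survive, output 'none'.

Answer: A B D G H I J

Derivation:
Roots: A B I
Mark A: refs=H, marked=A
Mark B: refs=J B, marked=A B
Mark I: refs=null null B, marked=A B I
Mark H: refs=I, marked=A B H I
Mark J: refs=G I, marked=A B H I J
Mark G: refs=D B, marked=A B G H I J
Mark D: refs=D, marked=A B D G H I J
Unmarked (collected): C E F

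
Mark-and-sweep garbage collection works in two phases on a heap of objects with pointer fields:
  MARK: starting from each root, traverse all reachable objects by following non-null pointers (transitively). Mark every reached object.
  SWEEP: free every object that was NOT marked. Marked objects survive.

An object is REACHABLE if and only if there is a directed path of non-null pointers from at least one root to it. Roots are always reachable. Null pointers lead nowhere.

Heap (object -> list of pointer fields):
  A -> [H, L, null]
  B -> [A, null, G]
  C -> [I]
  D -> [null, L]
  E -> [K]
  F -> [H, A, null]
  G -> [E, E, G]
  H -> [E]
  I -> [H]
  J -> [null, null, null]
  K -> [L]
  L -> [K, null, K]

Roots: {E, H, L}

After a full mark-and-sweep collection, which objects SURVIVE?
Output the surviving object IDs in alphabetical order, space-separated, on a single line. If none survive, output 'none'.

Roots: E H L
Mark E: refs=K, marked=E
Mark H: refs=E, marked=E H
Mark L: refs=K null K, marked=E H L
Mark K: refs=L, marked=E H K L
Unmarked (collected): A B C D F G I J

Answer: E H K L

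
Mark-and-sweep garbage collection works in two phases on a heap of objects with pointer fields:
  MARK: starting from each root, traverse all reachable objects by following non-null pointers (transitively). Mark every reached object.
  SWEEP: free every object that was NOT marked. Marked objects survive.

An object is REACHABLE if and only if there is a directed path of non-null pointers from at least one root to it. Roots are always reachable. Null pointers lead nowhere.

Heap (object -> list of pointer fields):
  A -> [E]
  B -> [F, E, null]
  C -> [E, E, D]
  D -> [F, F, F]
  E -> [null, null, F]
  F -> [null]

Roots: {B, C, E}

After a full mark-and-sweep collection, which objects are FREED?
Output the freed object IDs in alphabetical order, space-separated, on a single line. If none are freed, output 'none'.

Roots: B C E
Mark B: refs=F E null, marked=B
Mark C: refs=E E D, marked=B C
Mark E: refs=null null F, marked=B C E
Mark F: refs=null, marked=B C E F
Mark D: refs=F F F, marked=B C D E F
Unmarked (collected): A

Answer: A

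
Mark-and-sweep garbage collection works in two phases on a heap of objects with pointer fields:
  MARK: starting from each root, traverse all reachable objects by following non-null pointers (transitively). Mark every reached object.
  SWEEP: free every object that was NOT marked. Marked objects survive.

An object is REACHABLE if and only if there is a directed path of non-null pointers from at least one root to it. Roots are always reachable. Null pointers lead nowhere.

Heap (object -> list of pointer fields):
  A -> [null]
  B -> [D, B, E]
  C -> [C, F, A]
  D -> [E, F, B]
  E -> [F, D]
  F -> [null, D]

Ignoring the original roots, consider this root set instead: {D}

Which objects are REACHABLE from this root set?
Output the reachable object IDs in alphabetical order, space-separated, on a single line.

Roots: D
Mark D: refs=E F B, marked=D
Mark E: refs=F D, marked=D E
Mark F: refs=null D, marked=D E F
Mark B: refs=D B E, marked=B D E F
Unmarked (collected): A C

Answer: B D E F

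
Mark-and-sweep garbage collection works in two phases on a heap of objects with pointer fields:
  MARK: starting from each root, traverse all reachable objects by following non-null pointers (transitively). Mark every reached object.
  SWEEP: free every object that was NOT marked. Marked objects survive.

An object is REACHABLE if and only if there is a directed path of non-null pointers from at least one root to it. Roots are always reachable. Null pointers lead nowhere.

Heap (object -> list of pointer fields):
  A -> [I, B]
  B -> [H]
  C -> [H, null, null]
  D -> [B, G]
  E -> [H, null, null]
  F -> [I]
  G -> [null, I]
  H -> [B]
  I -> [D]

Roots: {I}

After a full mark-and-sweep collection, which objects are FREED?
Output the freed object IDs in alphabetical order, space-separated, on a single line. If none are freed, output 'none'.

Roots: I
Mark I: refs=D, marked=I
Mark D: refs=B G, marked=D I
Mark B: refs=H, marked=B D I
Mark G: refs=null I, marked=B D G I
Mark H: refs=B, marked=B D G H I
Unmarked (collected): A C E F

Answer: A C E F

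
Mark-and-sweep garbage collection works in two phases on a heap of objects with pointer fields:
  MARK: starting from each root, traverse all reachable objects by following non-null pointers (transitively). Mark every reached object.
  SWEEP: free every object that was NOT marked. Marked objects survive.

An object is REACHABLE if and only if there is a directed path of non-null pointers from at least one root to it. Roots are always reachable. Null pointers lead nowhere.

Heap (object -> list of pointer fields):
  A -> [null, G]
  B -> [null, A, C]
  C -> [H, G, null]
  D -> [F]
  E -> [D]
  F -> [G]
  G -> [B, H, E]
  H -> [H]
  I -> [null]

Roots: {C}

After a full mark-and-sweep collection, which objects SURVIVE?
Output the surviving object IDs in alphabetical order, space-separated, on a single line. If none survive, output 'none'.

Answer: A B C D E F G H

Derivation:
Roots: C
Mark C: refs=H G null, marked=C
Mark H: refs=H, marked=C H
Mark G: refs=B H E, marked=C G H
Mark B: refs=null A C, marked=B C G H
Mark E: refs=D, marked=B C E G H
Mark A: refs=null G, marked=A B C E G H
Mark D: refs=F, marked=A B C D E G H
Mark F: refs=G, marked=A B C D E F G H
Unmarked (collected): I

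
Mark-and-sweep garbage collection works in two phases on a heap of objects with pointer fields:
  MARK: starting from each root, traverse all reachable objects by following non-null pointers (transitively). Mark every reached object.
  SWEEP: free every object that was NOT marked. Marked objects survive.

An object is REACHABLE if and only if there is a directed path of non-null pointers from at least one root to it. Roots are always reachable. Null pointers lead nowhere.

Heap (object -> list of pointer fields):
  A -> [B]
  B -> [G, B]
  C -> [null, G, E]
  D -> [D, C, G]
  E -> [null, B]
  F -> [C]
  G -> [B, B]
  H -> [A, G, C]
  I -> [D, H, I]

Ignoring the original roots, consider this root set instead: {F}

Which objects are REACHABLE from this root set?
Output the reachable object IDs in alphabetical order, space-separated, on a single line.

Roots: F
Mark F: refs=C, marked=F
Mark C: refs=null G E, marked=C F
Mark G: refs=B B, marked=C F G
Mark E: refs=null B, marked=C E F G
Mark B: refs=G B, marked=B C E F G
Unmarked (collected): A D H I

Answer: B C E F G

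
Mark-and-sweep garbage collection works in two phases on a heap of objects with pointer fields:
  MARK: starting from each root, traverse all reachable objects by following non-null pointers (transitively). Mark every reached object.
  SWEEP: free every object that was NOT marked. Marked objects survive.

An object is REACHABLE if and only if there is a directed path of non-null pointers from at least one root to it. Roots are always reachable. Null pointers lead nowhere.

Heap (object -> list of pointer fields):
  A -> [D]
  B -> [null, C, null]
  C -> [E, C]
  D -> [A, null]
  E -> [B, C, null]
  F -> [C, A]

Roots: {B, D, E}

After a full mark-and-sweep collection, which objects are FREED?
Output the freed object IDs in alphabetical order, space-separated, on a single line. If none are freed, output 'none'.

Roots: B D E
Mark B: refs=null C null, marked=B
Mark D: refs=A null, marked=B D
Mark E: refs=B C null, marked=B D E
Mark C: refs=E C, marked=B C D E
Mark A: refs=D, marked=A B C D E
Unmarked (collected): F

Answer: F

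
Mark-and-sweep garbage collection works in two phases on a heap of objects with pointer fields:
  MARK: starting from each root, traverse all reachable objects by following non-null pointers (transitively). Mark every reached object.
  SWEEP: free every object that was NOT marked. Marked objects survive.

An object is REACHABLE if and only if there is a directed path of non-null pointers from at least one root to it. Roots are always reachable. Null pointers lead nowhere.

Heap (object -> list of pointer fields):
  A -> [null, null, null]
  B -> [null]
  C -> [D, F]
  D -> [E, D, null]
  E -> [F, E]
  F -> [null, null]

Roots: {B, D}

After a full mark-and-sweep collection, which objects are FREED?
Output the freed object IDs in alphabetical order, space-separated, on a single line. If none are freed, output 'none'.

Roots: B D
Mark B: refs=null, marked=B
Mark D: refs=E D null, marked=B D
Mark E: refs=F E, marked=B D E
Mark F: refs=null null, marked=B D E F
Unmarked (collected): A C

Answer: A C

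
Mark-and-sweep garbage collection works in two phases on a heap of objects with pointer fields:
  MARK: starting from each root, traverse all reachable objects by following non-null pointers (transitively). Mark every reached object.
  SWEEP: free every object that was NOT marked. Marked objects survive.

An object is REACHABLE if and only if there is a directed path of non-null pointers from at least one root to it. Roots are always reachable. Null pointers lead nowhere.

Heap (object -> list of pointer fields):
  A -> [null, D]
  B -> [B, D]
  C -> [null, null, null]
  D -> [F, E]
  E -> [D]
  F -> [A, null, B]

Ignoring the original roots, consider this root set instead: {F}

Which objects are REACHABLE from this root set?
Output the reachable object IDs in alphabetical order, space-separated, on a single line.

Roots: F
Mark F: refs=A null B, marked=F
Mark A: refs=null D, marked=A F
Mark B: refs=B D, marked=A B F
Mark D: refs=F E, marked=A B D F
Mark E: refs=D, marked=A B D E F
Unmarked (collected): C

Answer: A B D E F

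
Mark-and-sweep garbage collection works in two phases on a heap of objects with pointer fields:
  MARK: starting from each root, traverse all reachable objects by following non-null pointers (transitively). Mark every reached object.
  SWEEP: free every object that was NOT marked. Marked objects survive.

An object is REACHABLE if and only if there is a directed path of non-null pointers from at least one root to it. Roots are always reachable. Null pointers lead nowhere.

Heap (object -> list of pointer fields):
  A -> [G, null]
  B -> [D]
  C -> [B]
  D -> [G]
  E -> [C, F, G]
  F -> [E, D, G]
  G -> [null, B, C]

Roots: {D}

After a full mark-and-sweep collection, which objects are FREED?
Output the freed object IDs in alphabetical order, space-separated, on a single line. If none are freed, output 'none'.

Answer: A E F

Derivation:
Roots: D
Mark D: refs=G, marked=D
Mark G: refs=null B C, marked=D G
Mark B: refs=D, marked=B D G
Mark C: refs=B, marked=B C D G
Unmarked (collected): A E F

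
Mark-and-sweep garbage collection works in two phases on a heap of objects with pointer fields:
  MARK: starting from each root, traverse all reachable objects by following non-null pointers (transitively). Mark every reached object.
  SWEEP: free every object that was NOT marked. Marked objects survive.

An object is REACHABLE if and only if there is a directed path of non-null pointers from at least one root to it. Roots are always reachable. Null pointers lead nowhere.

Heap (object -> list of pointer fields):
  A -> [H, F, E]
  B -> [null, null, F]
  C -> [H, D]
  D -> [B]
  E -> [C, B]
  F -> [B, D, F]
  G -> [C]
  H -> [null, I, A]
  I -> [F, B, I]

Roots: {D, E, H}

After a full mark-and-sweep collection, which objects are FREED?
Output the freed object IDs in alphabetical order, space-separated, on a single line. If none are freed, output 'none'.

Answer: G

Derivation:
Roots: D E H
Mark D: refs=B, marked=D
Mark E: refs=C B, marked=D E
Mark H: refs=null I A, marked=D E H
Mark B: refs=null null F, marked=B D E H
Mark C: refs=H D, marked=B C D E H
Mark I: refs=F B I, marked=B C D E H I
Mark A: refs=H F E, marked=A B C D E H I
Mark F: refs=B D F, marked=A B C D E F H I
Unmarked (collected): G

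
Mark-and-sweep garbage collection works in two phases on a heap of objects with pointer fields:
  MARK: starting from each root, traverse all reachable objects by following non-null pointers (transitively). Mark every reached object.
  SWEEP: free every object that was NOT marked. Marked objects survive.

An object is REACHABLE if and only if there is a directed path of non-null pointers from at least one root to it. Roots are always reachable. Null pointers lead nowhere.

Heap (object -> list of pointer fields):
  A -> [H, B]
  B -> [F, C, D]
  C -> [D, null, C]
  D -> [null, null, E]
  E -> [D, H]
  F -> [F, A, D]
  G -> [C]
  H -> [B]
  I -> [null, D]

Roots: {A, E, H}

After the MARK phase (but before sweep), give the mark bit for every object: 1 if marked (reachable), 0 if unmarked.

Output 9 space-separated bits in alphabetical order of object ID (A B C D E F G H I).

Roots: A E H
Mark A: refs=H B, marked=A
Mark E: refs=D H, marked=A E
Mark H: refs=B, marked=A E H
Mark B: refs=F C D, marked=A B E H
Mark D: refs=null null E, marked=A B D E H
Mark F: refs=F A D, marked=A B D E F H
Mark C: refs=D null C, marked=A B C D E F H
Unmarked (collected): G I

Answer: 1 1 1 1 1 1 0 1 0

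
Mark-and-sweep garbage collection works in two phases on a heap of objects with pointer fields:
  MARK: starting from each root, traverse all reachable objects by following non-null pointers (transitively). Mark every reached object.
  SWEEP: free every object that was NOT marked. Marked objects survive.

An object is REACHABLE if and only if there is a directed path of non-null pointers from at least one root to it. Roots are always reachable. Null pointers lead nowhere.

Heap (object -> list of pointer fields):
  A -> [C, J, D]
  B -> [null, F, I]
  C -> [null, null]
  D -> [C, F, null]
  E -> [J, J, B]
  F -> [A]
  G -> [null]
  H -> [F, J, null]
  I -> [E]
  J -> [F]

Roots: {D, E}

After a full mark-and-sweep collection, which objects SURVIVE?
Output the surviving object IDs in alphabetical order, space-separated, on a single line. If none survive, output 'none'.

Roots: D E
Mark D: refs=C F null, marked=D
Mark E: refs=J J B, marked=D E
Mark C: refs=null null, marked=C D E
Mark F: refs=A, marked=C D E F
Mark J: refs=F, marked=C D E F J
Mark B: refs=null F I, marked=B C D E F J
Mark A: refs=C J D, marked=A B C D E F J
Mark I: refs=E, marked=A B C D E F I J
Unmarked (collected): G H

Answer: A B C D E F I J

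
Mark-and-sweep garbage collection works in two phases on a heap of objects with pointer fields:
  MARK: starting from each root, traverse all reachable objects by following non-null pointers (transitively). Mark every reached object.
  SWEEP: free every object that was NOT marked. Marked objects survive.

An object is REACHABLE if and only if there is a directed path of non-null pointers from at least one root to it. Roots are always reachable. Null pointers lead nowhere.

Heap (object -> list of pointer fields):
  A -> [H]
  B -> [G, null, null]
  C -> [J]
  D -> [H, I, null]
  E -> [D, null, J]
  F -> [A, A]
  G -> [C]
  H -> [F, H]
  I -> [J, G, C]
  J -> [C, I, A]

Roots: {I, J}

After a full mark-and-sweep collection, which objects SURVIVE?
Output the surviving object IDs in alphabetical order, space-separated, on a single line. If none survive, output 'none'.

Roots: I J
Mark I: refs=J G C, marked=I
Mark J: refs=C I A, marked=I J
Mark G: refs=C, marked=G I J
Mark C: refs=J, marked=C G I J
Mark A: refs=H, marked=A C G I J
Mark H: refs=F H, marked=A C G H I J
Mark F: refs=A A, marked=A C F G H I J
Unmarked (collected): B D E

Answer: A C F G H I J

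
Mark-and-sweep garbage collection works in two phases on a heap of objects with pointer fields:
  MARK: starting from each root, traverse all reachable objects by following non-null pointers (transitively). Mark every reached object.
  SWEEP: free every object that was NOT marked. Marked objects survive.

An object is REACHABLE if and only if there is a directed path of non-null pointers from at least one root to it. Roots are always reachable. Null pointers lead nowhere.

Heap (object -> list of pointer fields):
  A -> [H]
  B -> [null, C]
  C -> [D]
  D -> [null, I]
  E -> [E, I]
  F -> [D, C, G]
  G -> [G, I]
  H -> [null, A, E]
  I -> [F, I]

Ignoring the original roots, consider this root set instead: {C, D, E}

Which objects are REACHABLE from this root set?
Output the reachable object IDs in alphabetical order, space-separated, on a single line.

Roots: C D E
Mark C: refs=D, marked=C
Mark D: refs=null I, marked=C D
Mark E: refs=E I, marked=C D E
Mark I: refs=F I, marked=C D E I
Mark F: refs=D C G, marked=C D E F I
Mark G: refs=G I, marked=C D E F G I
Unmarked (collected): A B H

Answer: C D E F G I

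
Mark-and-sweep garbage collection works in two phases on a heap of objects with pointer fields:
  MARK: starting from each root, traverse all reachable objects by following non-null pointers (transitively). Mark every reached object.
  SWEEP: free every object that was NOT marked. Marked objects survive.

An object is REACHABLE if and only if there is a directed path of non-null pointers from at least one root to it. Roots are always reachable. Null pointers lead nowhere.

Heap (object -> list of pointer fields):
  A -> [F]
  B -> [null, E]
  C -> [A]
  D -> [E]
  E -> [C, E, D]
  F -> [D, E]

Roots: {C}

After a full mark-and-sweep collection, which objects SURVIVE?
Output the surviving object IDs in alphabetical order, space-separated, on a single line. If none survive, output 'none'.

Answer: A C D E F

Derivation:
Roots: C
Mark C: refs=A, marked=C
Mark A: refs=F, marked=A C
Mark F: refs=D E, marked=A C F
Mark D: refs=E, marked=A C D F
Mark E: refs=C E D, marked=A C D E F
Unmarked (collected): B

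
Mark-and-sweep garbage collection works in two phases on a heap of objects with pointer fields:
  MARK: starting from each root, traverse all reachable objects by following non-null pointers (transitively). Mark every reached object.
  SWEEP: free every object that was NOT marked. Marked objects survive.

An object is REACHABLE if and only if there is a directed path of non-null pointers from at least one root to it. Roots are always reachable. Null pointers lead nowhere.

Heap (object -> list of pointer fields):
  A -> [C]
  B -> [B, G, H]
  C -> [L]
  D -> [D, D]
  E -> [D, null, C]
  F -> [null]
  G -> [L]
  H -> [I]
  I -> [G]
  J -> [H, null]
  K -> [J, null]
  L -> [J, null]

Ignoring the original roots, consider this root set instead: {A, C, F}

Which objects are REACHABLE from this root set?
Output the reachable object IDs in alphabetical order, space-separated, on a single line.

Answer: A C F G H I J L

Derivation:
Roots: A C F
Mark A: refs=C, marked=A
Mark C: refs=L, marked=A C
Mark F: refs=null, marked=A C F
Mark L: refs=J null, marked=A C F L
Mark J: refs=H null, marked=A C F J L
Mark H: refs=I, marked=A C F H J L
Mark I: refs=G, marked=A C F H I J L
Mark G: refs=L, marked=A C F G H I J L
Unmarked (collected): B D E K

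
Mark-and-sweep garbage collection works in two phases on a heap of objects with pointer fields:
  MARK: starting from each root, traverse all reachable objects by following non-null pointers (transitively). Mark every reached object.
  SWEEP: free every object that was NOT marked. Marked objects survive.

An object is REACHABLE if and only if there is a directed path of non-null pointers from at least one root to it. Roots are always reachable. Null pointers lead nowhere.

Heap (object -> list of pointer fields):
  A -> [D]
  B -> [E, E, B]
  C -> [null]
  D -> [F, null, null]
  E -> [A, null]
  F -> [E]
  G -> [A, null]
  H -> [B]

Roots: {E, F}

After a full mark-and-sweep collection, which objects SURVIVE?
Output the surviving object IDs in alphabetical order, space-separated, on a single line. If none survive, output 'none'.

Answer: A D E F

Derivation:
Roots: E F
Mark E: refs=A null, marked=E
Mark F: refs=E, marked=E F
Mark A: refs=D, marked=A E F
Mark D: refs=F null null, marked=A D E F
Unmarked (collected): B C G H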